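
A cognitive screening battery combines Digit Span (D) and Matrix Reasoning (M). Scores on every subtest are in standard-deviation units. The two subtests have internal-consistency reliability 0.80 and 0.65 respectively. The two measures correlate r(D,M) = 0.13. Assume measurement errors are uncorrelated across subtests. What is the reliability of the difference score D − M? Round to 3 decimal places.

Var(D−M) = 1 + 1 − 2·0.13 = 2 − 0.26 = 1.74.
With uncorrelated errors the cross-covariances are all true-score covariance, so they carry over unchanged; only the diagonal terms shrink to ρᵢσᵢ².
True-score variance = [0.80 + 0.65] − 0.26 = 1.45 − 0.26 = 1.19.
Reliability = 1.19 / 1.74 = 0.684.

0.684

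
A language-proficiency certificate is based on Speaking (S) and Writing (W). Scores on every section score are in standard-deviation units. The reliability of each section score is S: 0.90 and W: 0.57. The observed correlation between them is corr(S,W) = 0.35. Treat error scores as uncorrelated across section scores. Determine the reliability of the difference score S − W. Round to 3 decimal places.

Var(S−W) = 1 + 1 − 2·0.35 = 2 − 0.7 = 1.3.
With uncorrelated errors the cross-covariances are all true-score covariance, so they carry over unchanged; only the diagonal terms shrink to ρᵢσᵢ².
True-score variance = [0.90 + 0.57] − 0.7 = 1.47 − 0.7 = 0.77.
Reliability = 0.77 / 1.3 = 0.592.

0.592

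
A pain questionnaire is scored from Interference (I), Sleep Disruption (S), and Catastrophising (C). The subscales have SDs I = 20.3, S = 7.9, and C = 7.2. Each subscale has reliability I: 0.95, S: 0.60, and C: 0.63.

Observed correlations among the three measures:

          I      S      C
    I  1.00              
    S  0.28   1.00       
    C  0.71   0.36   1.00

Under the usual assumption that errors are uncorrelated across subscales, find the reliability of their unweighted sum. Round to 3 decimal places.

Var(I+S+C) = 20.3² + 7.9² + 7.2² + 2·[20.3·7.9·0.28 + 20.3·7.2·0.71 + 7.9·7.2·0.36] = 526.34 + 338.308 = 864.648.
With uncorrelated errors the cross-covariances are all true-score covariance, so they carry over unchanged; only the diagonal terms shrink to ρᵢσᵢ².
True-score variance = [20.3²·0.95 + 7.9²·0.60 + 7.2²·0.63] + 338.308 = 461.591 + 338.308 = 799.899.
Reliability = 799.899 / 864.648 = 0.925.

0.925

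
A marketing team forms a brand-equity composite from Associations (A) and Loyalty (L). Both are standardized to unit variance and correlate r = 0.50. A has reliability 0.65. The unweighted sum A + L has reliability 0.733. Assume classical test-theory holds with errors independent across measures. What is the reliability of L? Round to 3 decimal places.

0.549

Var(A+L) = 2 + 2·0.50 = 3.000.
True-score variance = ρ_A + ρ_L + 2·0.50, so 0.733 = (0.65 + ρ_L + 1.00) / 3.000.
ρ_L = 0.733·3.000 − 0.65 − 1.00 = 0.549.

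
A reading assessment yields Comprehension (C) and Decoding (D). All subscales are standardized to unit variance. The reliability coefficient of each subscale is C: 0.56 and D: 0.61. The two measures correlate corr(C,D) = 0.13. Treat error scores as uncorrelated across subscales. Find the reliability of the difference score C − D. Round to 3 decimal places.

Var(C−D) = 1 + 1 − 2·0.13 = 2 − 0.26 = 1.74.
Under uncorrelated errors the observed covariances equal the true-score covariances, so only the own-variance terms attenuate.
True-score variance = [0.56 + 0.61] − 0.26 = 1.17 − 0.26 = 0.91.
Reliability = 0.91 / 1.74 = 0.523.

0.523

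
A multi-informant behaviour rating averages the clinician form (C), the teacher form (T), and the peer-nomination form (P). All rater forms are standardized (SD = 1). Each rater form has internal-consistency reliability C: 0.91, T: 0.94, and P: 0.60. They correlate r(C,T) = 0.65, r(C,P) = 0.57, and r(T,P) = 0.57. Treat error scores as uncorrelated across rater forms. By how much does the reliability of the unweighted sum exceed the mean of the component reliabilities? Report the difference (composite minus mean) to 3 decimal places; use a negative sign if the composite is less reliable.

0.100

Var(sum) = 3 + 3.58 = 6.58; true-score variance = 2.45 + 3.58 = 6.03; composite reliability = 0.9164.
Mean component reliability = 0.8167.
Difference = 0.9164 − 0.8167 = 0.100.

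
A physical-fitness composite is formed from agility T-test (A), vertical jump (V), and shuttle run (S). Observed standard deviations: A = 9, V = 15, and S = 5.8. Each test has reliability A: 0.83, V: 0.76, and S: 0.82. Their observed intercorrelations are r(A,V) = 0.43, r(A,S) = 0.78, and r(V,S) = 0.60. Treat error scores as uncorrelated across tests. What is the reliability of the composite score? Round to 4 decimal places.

Var(A+V+S) = 9² + 15² + 5.8² + 2·[9·15·0.43 + 9·5.8·0.78 + 15·5.8·0.60] = 339.64 + 301.932 = 641.572.
Because errors are independent across components, Cov(Tᵢ,Tⱼ) = Cov(Xᵢ,Xⱼ); the off-diagonal part of the true-score variance is the same as above.
True-score variance = [9²·0.83 + 15²·0.76 + 5.8²·0.82] + 301.932 = 265.815 + 301.932 = 567.747.
Reliability = 567.747 / 641.572 = 0.8849.

0.8849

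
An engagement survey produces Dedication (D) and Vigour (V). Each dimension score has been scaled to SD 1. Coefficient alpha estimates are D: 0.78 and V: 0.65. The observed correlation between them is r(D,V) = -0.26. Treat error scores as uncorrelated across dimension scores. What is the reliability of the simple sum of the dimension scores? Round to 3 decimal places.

Var(D+V) = 2 + 2·[(-0.26)] = 2 − 0.52 = 1.48.
Under uncorrelated errors the observed covariances equal the true-score covariances, so only the own-variance terms attenuate.
True-score variance = [0.78 + 0.65] − 0.52 = 1.43 − 0.52 = 0.91.
Reliability = 0.91 / 1.48 = 0.615.

0.615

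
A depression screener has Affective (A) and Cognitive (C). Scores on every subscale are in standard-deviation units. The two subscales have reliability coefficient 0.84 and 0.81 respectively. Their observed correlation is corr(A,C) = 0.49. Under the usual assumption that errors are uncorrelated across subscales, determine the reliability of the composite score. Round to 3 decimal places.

0.883

Var(A+C) = 2 + 2·[0.49] = 2 + 0.98 = 2.98.
Because errors are independent across components, Cov(Tᵢ,Tⱼ) = Cov(Xᵢ,Xⱼ); the off-diagonal part of the true-score variance is the same as above.
True-score variance = [0.84 + 0.81] + 0.98 = 1.65 + 0.98 = 2.63.
Reliability = 2.63 / 2.98 = 0.883.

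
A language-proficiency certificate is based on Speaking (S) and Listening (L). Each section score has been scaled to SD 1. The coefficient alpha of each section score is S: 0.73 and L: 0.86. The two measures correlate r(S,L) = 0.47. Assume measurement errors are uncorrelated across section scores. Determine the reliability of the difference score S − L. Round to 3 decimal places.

Var(S−L) = 1 + 1 − 2·0.47 = 2 − 0.94 = 1.06.
With uncorrelated errors the cross-covariances are all true-score covariance, so they carry over unchanged; only the diagonal terms shrink to ρᵢσᵢ².
True-score variance = [0.73 + 0.86] − 0.94 = 1.59 − 0.94 = 0.65.
Reliability = 0.65 / 1.06 = 0.613.

0.613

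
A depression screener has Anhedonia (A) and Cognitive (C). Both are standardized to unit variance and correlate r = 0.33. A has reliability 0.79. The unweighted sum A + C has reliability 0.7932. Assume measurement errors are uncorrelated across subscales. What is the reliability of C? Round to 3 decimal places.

Var(A+C) = 2 + 2·0.33 = 2.660.
True-score variance = ρ_A + ρ_C + 2·0.33, so 0.7932 = (0.79 + ρ_C + 0.66) / 2.660.
ρ_C = 0.7932·2.660 − 0.79 − 0.66 = 0.660.

0.660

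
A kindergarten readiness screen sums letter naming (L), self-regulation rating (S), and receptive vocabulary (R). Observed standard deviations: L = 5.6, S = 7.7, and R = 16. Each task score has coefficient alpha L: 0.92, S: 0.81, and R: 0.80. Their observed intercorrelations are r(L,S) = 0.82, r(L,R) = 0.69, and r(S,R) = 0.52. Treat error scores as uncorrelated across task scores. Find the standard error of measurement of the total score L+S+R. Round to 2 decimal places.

Var(total) = 346.65 + 322.493 = 669.143.
True-score variance = 281.676 + 322.493 = 604.169, so reliability = 0.9029.
Error variance = 669.143 − 604.169 = 64.9739; SEM = √64.9739 = 8.06.

8.06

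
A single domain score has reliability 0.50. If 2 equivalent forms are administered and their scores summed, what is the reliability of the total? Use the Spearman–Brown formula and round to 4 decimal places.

0.6667

ρ_k = kρ / (1 + (k−1)ρ) = 2·0.50 / (1 + 1·0.50) = 1.000 / 1.500 = 0.6667.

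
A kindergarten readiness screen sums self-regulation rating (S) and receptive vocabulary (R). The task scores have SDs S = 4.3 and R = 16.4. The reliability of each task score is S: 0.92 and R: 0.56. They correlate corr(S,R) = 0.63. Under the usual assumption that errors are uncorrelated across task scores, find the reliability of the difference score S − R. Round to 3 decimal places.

Var(S−R) = 4.3² + 16.4² − 2·4.3·16.4·0.63 = 287.45 − 88.8552 = 198.595.
Because errors are independent across components, Cov(Tᵢ,Tⱼ) = Cov(Xᵢ,Xⱼ); the off-diagonal part of the true-score variance is the same as above.
True-score variance = [4.3²·0.92 + 16.4²·0.56] − 88.8552 = 167.628 − 88.8552 = 78.7732.
Reliability = 78.7732 / 198.595 = 0.397.

0.397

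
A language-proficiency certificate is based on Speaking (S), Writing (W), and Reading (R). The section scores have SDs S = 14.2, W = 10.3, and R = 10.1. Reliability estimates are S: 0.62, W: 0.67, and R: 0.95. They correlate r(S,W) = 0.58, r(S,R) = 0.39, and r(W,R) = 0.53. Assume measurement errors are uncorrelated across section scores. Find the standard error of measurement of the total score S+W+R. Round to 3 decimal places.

Var(total) = 409.74 + 391.801 = 801.541.
True-score variance = 293.007 + 391.801 = 684.808, so reliability = 0.8544.
Error variance = 801.541 − 684.808 = 116.733; SEM = √116.733 = 10.804.

10.804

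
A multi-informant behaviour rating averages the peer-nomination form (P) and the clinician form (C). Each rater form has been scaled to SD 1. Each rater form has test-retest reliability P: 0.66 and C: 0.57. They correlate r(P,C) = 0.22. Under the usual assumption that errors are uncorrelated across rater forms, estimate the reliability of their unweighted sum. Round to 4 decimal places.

Var(P+C) = 2 + 2·[0.22] = 2 + 0.44 = 2.44.
With uncorrelated errors the cross-covariances are all true-score covariance, so they carry over unchanged; only the diagonal terms shrink to ρᵢσᵢ².
True-score variance = [0.66 + 0.57] + 0.44 = 1.23 + 0.44 = 1.67.
Reliability = 1.67 / 2.44 = 0.6844.

0.6844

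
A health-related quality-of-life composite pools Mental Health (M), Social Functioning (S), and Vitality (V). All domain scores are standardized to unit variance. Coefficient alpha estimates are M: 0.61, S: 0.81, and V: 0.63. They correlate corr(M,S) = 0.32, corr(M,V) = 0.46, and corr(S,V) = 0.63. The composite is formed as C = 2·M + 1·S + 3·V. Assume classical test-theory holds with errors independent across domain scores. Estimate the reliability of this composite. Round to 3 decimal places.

0.793

Var(C) = 2² + 1 + 3² + 2·[2·0.32 + 6·0.46 + 3·0.63] = 14 + 10.58 = 24.58.
Because errors are independent across components, Cov(Tᵢ,Tⱼ) = Cov(Xᵢ,Xⱼ); the off-diagonal part of the true-score variance is the same as above.
True-score variance = [2²·0.61 + 0.81 + 3²·0.63] + 10.58 = 8.92 + 10.58 = 19.5.
Reliability = 19.5 / 24.58 = 0.793.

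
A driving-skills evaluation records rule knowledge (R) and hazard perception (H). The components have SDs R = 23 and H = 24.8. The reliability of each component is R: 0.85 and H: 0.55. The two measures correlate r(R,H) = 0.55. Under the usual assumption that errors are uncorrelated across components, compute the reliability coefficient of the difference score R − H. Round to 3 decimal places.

0.311

Var(R−H) = 23² + 24.8² − 2·23·24.8·0.55 = 1144.04 − 627.44 = 516.6.
With uncorrelated errors the cross-covariances are all true-score covariance, so they carry over unchanged; only the diagonal terms shrink to ρᵢσᵢ².
True-score variance = [23²·0.85 + 24.8²·0.55] − 627.44 = 787.922 − 627.44 = 160.482.
Reliability = 160.482 / 516.6 = 0.311.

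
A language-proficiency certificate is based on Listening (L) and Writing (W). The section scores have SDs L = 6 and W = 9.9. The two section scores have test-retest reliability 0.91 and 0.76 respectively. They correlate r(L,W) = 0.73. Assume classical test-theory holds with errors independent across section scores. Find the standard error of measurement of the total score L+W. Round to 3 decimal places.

Var(total) = 134.01 + 86.724 = 220.734.
True-score variance = 107.248 + 86.724 = 193.972, so reliability = 0.8788.
Error variance = 220.734 − 193.972 = 26.7624; SEM = √26.7624 = 5.173.

5.173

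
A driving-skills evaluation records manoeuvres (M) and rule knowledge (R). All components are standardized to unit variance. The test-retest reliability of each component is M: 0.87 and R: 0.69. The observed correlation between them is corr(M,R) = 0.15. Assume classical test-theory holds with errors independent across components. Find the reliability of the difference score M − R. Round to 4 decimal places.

0.7412

Var(M−R) = 1 + 1 − 2·0.15 = 2 − 0.3 = 1.7.
Under uncorrelated errors the observed covariances equal the true-score covariances, so only the own-variance terms attenuate.
True-score variance = [0.87 + 0.69] − 0.3 = 1.56 − 0.3 = 1.26.
Reliability = 1.26 / 1.7 = 0.7412.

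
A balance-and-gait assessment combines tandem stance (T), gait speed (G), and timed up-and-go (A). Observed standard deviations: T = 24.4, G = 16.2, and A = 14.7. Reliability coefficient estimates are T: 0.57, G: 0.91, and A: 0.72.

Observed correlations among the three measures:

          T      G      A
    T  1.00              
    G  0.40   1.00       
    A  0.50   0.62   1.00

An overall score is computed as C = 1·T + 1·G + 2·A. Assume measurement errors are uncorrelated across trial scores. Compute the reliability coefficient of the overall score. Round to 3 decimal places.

0.844

Var(C) = 24.4² + 16.2² + 2²·14.7² + 2·[24.4·16.2·0.40 + 2·24.4·14.7·0.50 + 2·16.2·14.7·0.62] = 1722.16 + 1624.17 = 3346.33.
With uncorrelated errors the cross-covariances are all true-score covariance, so they carry over unchanged; only the diagonal terms shrink to ρᵢσᵢ².
True-score variance = [24.4²·0.57 + 16.2²·0.91 + 2²·14.7²·0.72] + 1624.17 = 1200.51 + 1624.17 = 2824.69.
Reliability = 2824.69 / 3346.33 = 0.844.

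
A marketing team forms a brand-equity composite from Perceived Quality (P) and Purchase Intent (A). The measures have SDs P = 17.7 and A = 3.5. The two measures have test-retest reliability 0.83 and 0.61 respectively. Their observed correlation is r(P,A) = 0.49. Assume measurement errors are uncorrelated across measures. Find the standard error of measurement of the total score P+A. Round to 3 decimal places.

Var(total) = 325.54 + 60.711 = 386.251.
True-score variance = 267.503 + 60.711 = 328.214, so reliability = 0.8497.
Error variance = 386.251 − 328.214 = 58.0368; SEM = √58.0368 = 7.618.

7.618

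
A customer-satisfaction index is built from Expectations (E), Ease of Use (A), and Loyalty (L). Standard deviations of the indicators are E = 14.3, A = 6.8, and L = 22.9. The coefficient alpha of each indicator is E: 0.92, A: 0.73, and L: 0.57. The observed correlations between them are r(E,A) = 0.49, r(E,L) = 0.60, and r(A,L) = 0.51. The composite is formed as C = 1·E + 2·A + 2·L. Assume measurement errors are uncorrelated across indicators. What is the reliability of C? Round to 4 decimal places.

Var(C) = 14.3² + 2²·6.8² + 2²·22.9² + 2·[2·14.3·6.8·0.49 + 2·14.3·22.9·0.60 + 4·6.8·22.9·0.51] = 2487.09 + 1611.86 = 4098.95.
With uncorrelated errors the cross-covariances are all true-score covariance, so they carry over unchanged; only the diagonal terms shrink to ρᵢσᵢ².
True-score variance = [14.3²·0.92 + 2²·6.8²·0.73 + 2²·22.9²·0.57] + 1611.86 = 1518.81 + 1611.86 = 3130.66.
Reliability = 3130.66 / 4098.95 = 0.7638.

0.7638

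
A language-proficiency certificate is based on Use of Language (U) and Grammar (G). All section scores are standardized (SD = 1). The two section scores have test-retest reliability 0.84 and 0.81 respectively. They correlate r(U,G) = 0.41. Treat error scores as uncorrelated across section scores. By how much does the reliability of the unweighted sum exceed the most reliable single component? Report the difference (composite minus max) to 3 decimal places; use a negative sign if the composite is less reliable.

0.036

Var(sum) = 2 + 0.82 = 2.82; true-score variance = 1.65 + 0.82 = 2.47; composite reliability = 0.8759.
Max component reliability = 0.8400.
Difference = 0.8759 − 0.8400 = 0.036.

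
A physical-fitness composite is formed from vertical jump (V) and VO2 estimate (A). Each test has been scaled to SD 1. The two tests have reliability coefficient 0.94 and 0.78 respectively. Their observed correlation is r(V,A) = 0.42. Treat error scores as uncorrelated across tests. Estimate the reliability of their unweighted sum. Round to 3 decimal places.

0.901

Var(V+A) = 2 + 2·[0.42] = 2 + 0.84 = 2.84.
Under uncorrelated errors the observed covariances equal the true-score covariances, so only the own-variance terms attenuate.
True-score variance = [0.94 + 0.78] + 0.84 = 1.72 + 0.84 = 2.56.
Reliability = 2.56 / 2.84 = 0.901.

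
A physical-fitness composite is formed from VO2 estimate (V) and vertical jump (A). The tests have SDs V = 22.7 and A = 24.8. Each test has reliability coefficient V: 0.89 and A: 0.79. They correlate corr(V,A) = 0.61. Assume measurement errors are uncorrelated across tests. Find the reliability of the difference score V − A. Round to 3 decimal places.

Var(V−A) = 22.7² + 24.8² − 2·22.7·24.8·0.61 = 1130.33 − 686.811 = 443.519.
Under uncorrelated errors the observed covariances equal the true-score covariances, so only the own-variance terms attenuate.
True-score variance = [22.7²·0.89 + 24.8²·0.79] − 686.811 = 944.49 − 686.811 = 257.679.
Reliability = 257.679 / 443.519 = 0.581.

0.581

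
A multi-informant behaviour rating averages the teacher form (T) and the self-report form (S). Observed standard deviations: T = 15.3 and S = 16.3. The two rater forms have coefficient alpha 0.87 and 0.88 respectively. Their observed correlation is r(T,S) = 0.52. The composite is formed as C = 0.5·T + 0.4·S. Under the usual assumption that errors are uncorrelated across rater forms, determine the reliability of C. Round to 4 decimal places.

Var(C) = 0.5²·15.3² + 0.4²·16.3² + 2·[0.2·15.3·16.3·0.52] = 101.033 + 51.8731 = 152.906.
Under uncorrelated errors the observed covariances equal the true-score covariances, so only the own-variance terms attenuate.
True-score variance = [0.5²·15.3²·0.87 + 0.4²·16.3²·0.88] + 51.8731 = 88.3237 + 51.8731 = 140.197.
Reliability = 140.197 / 152.906 = 0.9169.

0.9169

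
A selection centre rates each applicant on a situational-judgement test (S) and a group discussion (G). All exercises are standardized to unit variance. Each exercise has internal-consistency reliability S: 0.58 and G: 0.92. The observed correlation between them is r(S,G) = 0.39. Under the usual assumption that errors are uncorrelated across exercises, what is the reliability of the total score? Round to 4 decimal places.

Var(S+G) = 2 + 2·[0.39] = 2 + 0.78 = 2.78.
With uncorrelated errors the cross-covariances are all true-score covariance, so they carry over unchanged; only the diagonal terms shrink to ρᵢσᵢ².
True-score variance = [0.58 + 0.92] + 0.78 = 1.5 + 0.78 = 2.28.
Reliability = 2.28 / 2.78 = 0.8201.

0.8201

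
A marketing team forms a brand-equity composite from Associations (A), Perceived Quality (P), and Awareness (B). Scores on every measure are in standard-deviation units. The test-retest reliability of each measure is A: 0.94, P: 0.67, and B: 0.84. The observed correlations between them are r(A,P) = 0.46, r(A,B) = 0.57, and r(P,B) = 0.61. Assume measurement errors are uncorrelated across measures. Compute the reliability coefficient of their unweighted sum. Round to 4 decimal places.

0.9124

Var(A+P+B) = 3 + 2·[0.46 + 0.57 + 0.61] = 3 + 3.28 = 6.28.
With uncorrelated errors the cross-covariances are all true-score covariance, so they carry over unchanged; only the diagonal terms shrink to ρᵢσᵢ².
True-score variance = [0.94 + 0.67 + 0.84] + 3.28 = 2.45 + 3.28 = 5.73.
Reliability = 5.73 / 6.28 = 0.9124.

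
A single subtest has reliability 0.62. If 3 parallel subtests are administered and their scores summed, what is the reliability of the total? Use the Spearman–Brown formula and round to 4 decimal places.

ρ_k = kρ / (1 + (k−1)ρ) = 3·0.62 / (1 + 2·0.62) = 1.860 / 2.240 = 0.8304.

0.8304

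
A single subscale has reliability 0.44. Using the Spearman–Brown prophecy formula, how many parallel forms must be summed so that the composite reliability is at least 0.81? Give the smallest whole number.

6

k ≥ ρ*(1−ρ₁)/(ρ₁(1−ρ*)) = 0.81·0.56 / (0.44·0.19) = 5.426.
Smallest integer k = 6.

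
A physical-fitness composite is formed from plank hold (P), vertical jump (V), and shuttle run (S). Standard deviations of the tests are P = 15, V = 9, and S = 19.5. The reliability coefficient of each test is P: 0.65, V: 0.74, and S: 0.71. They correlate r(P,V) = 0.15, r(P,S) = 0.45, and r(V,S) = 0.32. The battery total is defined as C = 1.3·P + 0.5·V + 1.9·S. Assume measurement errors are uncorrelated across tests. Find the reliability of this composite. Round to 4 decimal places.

Var(C) = 1.3²·15² + 0.5²·9² + 1.9²·19.5² + 2·[0.65·15·9·0.15 + 2.47·15·19.5·0.45 + 0.95·9·19.5·0.32] = 1773.2 + 783.256 = 2556.46.
Because errors are independent across components, Cov(Tᵢ,Tⱼ) = Cov(Xᵢ,Xⱼ); the off-diagonal part of the true-score variance is the same as above.
True-score variance = [1.3²·15²·0.65 + 0.5²·9²·0.74 + 1.9²·19.5²·0.71] + 783.256 = 1236.77 + 783.256 = 2020.02.
Reliability = 2020.02 / 2556.46 = 0.7902.

0.7902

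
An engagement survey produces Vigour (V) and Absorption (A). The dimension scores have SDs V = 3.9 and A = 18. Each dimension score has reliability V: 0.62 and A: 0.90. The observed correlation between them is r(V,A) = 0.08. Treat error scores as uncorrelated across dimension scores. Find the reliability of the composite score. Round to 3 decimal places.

0.891

Var(V+A) = 3.9² + 18² + 2·[3.9·18·0.08] = 339.21 + 11.232 = 350.442.
With uncorrelated errors the cross-covariances are all true-score covariance, so they carry over unchanged; only the diagonal terms shrink to ρᵢσᵢ².
True-score variance = [3.9²·0.62 + 18²·0.90] + 11.232 = 301.03 + 11.232 = 312.262.
Reliability = 312.262 / 350.442 = 0.891.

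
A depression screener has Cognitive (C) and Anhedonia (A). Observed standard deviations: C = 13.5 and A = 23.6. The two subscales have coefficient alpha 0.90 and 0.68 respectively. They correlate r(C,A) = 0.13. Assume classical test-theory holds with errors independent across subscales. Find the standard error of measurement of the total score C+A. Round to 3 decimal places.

Var(total) = 739.21 + 82.836 = 822.046.
True-score variance = 542.758 + 82.836 = 625.594, so reliability = 0.7610.
Error variance = 822.046 − 625.594 = 196.452; SEM = √196.452 = 14.016.

14.016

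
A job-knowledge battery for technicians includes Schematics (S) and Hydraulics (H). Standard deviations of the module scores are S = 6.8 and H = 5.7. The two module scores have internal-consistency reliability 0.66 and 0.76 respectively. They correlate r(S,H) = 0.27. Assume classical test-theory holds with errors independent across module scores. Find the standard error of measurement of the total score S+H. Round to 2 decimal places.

Var(total) = 78.73 + 20.9304 = 99.6604.
True-score variance = 55.2108 + 20.9304 = 76.1412, so reliability = 0.7640.
Error variance = 99.6604 − 76.1412 = 23.5192; SEM = √23.5192 = 4.85.

4.85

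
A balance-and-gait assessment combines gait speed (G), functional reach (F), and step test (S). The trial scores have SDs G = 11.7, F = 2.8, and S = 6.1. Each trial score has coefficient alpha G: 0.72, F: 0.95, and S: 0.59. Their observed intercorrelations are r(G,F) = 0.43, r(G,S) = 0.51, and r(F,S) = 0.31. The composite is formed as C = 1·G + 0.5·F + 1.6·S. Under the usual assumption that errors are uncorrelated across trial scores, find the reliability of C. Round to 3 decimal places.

0.792

Var(C) = 11.7² + 0.5²·2.8² + 1.6²·6.1² + 2·[0.5·11.7·2.8·0.43 + 1.6·11.7·6.1·0.51 + 0.8·2.8·6.1·0.31] = 234.108 + 139.034 = 373.142.
Because errors are independent across components, Cov(Tᵢ,Tⱼ) = Cov(Xᵢ,Xⱼ); the off-diagonal part of the true-score variance is the same as above.
True-score variance = [11.7²·0.72 + 0.5²·2.8²·0.95 + 1.6²·6.1²·0.59] + 139.034 = 156.625 + 139.034 = 295.659.
Reliability = 295.659 / 373.142 = 0.792.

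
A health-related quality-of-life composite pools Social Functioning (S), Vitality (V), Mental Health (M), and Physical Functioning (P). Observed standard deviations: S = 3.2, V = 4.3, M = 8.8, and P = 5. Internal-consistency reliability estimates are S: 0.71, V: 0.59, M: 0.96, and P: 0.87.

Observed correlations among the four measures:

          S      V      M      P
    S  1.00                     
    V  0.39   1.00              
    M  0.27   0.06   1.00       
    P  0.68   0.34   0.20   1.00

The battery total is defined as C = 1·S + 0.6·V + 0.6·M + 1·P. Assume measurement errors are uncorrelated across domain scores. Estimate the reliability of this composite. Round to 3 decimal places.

Var(C) = 3.2² + 0.6²·4.3² + 0.6²·8.8² + 5² + 2·[0.6·3.2·4.3·0.39 + 0.6·3.2·8.8·0.27 + 3.2·5·0.68 + 0.36·4.3·8.8·0.06 + 0.6·4.3·5·0.34 + 0.6·8.8·5·0.20] = 69.7748 + 58.2902 = 128.065.
With uncorrelated errors the cross-covariances are all true-score covariance, so they carry over unchanged; only the diagonal terms shrink to ρᵢσᵢ².
True-score variance = [3.2²·0.71 + 0.6²·4.3²·0.59 + 0.6²·8.8²·0.96 + 5²·0.87] + 58.2902 = 59.7109 + 58.2902 = 118.001.
Reliability = 118.001 / 128.065 = 0.921.

0.921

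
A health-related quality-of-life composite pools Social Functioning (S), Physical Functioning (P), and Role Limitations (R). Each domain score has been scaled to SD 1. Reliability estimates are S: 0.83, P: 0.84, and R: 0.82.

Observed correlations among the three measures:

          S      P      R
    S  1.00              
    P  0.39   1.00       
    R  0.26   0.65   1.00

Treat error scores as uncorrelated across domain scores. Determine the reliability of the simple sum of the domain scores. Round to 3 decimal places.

Var(S+P+R) = 3 + 2·[0.39 + 0.26 + 0.65] = 3 + 2.6 = 5.6.
Under uncorrelated errors the observed covariances equal the true-score covariances, so only the own-variance terms attenuate.
True-score variance = [0.83 + 0.84 + 0.82] + 2.6 = 2.49 + 2.6 = 5.09.
Reliability = 5.09 / 5.6 = 0.909.

0.909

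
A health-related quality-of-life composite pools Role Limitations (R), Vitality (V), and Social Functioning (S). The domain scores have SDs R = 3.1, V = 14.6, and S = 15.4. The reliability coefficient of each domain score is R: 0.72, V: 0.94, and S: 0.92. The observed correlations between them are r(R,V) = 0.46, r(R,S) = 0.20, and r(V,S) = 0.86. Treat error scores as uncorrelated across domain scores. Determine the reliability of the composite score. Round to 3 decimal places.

0.962

Var(R+V+S) = 3.1² + 14.6² + 15.4² + 2·[3.1·14.6·0.46 + 3.1·15.4·0.20 + 14.6·15.4·0.86] = 459.93 + 447.46 = 907.39.
With uncorrelated errors the cross-covariances are all true-score covariance, so they carry over unchanged; only the diagonal terms shrink to ρᵢσᵢ².
True-score variance = [3.1²·0.72 + 14.6²·0.94 + 15.4²·0.92] + 447.46 = 425.477 + 447.46 = 872.937.
Reliability = 872.937 / 907.39 = 0.962.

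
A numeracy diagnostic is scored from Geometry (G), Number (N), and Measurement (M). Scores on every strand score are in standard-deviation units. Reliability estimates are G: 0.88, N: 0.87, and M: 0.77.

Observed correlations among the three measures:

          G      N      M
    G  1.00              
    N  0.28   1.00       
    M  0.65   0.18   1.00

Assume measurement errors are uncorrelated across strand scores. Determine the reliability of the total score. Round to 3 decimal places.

Var(G+N+M) = 3 + 2·[0.28 + 0.65 + 0.18] = 3 + 2.22 = 5.22.
With uncorrelated errors the cross-covariances are all true-score covariance, so they carry over unchanged; only the diagonal terms shrink to ρᵢσᵢ².
True-score variance = [0.88 + 0.87 + 0.77] + 2.22 = 2.52 + 2.22 = 4.74.
Reliability = 4.74 / 5.22 = 0.908.

0.908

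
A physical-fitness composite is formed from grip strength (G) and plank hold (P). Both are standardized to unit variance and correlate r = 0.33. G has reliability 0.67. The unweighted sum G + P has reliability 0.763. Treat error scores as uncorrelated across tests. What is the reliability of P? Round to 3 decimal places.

Var(G+P) = 2 + 2·0.33 = 2.660.
True-score variance = ρ_G + ρ_P + 2·0.33, so 0.763 = (0.67 + ρ_P + 0.66) / 2.660.
ρ_P = 0.763·2.660 − 0.67 − 0.66 = 0.700.

0.700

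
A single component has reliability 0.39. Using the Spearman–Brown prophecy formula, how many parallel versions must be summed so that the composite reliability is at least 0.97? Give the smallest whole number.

51

k ≥ ρ*(1−ρ₁)/(ρ₁(1−ρ*)) = 0.97·0.61 / (0.39·0.03) = 50.573.
Smallest integer k = 51.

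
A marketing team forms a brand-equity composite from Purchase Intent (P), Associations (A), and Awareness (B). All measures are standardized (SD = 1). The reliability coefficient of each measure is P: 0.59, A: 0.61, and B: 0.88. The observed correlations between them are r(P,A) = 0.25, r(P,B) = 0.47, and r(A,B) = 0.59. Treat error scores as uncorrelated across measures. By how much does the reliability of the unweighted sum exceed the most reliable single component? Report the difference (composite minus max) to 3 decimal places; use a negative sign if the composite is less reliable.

-0.044

Var(sum) = 3 + 2.62 = 5.62; true-score variance = 2.08 + 2.62 = 4.7; composite reliability = 0.8363.
Max component reliability = 0.8800.
Difference = 0.8363 − 0.8800 = -0.044.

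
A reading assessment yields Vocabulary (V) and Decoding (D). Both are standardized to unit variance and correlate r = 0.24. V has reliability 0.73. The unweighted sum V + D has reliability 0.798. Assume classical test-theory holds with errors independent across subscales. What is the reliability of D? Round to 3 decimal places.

0.769

Var(V+D) = 2 + 2·0.24 = 2.480.
True-score variance = ρ_V + ρ_D + 2·0.24, so 0.798 = (0.73 + ρ_D + 0.48) / 2.480.
ρ_D = 0.798·2.480 − 0.73 − 0.48 = 0.769.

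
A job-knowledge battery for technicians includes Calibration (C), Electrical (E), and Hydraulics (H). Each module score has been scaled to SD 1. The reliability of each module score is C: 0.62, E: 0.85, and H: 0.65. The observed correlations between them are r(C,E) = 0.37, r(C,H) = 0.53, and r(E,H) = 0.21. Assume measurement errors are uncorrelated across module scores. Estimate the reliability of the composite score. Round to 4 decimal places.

Var(C+E+H) = 3 + 2·[0.37 + 0.53 + 0.21] = 3 + 2.22 = 5.22.
With uncorrelated errors the cross-covariances are all true-score covariance, so they carry over unchanged; only the diagonal terms shrink to ρᵢσᵢ².
True-score variance = [0.62 + 0.85 + 0.65] + 2.22 = 2.12 + 2.22 = 4.34.
Reliability = 4.34 / 5.22 = 0.8314.

0.8314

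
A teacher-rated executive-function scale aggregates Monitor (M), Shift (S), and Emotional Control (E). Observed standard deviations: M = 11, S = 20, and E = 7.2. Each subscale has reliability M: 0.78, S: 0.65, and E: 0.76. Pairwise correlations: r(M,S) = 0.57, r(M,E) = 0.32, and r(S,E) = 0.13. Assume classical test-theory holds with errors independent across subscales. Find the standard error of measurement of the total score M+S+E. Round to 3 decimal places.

13.381

Var(total) = 572.84 + 338.928 = 911.768.
True-score variance = 393.778 + 338.928 = 732.706, so reliability = 0.8036.
Error variance = 911.768 − 732.706 = 179.062; SEM = √179.062 = 13.381.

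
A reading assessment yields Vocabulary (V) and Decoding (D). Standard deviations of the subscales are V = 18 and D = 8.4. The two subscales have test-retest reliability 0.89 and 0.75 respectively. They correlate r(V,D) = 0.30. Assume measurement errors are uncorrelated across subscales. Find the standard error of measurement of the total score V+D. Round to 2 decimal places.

7.30

Var(total) = 394.56 + 90.72 = 485.28.
True-score variance = 341.28 + 90.72 = 432, so reliability = 0.8902.
Error variance = 485.28 − 432 = 53.28; SEM = √53.28 = 7.30.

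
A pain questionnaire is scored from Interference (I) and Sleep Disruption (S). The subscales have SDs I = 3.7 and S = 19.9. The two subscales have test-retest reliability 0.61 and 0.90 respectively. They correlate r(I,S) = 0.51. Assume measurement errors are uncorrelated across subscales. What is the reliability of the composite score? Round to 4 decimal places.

Var(I+S) = 3.7² + 19.9² + 2·[3.7·19.9·0.51] = 409.7 + 75.1026 = 484.803.
Under uncorrelated errors the observed covariances equal the true-score covariances, so only the own-variance terms attenuate.
True-score variance = [3.7²·0.61 + 19.9²·0.90] + 75.1026 = 364.76 + 75.1026 = 439.862.
Reliability = 439.862 / 484.803 = 0.9073.

0.9073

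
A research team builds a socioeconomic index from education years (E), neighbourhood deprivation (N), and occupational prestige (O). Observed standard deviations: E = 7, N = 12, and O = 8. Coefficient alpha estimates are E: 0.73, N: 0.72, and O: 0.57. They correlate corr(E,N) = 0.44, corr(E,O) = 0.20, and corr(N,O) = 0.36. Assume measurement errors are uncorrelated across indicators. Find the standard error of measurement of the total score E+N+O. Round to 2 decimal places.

Var(total) = 257 + 165.44 = 422.44.
True-score variance = 175.93 + 165.44 = 341.37, so reliability = 0.8081.
Error variance = 422.44 − 341.37 = 81.07; SEM = √81.07 = 9.00.

9.00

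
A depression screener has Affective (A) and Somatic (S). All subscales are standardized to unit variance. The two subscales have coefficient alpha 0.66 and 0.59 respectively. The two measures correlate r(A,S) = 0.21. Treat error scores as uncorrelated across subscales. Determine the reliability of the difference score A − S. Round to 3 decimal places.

Var(A−S) = 1 + 1 − 2·0.21 = 2 − 0.42 = 1.58.
Under uncorrelated errors the observed covariances equal the true-score covariances, so only the own-variance terms attenuate.
True-score variance = [0.66 + 0.59] − 0.42 = 1.25 − 0.42 = 0.83.
Reliability = 0.83 / 1.58 = 0.525.

0.525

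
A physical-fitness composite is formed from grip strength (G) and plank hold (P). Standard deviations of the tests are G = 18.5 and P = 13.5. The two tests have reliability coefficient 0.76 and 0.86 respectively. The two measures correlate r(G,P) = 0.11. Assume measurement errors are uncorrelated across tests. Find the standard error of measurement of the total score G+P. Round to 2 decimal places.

Var(total) = 524.5 + 54.945 = 579.445.
True-score variance = 416.845 + 54.945 = 471.79, so reliability = 0.8142.
Error variance = 579.445 − 471.79 = 107.655; SEM = √107.655 = 10.38.

10.38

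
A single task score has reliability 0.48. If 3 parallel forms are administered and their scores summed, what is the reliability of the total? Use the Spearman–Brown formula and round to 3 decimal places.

0.735

ρ_k = kρ / (1 + (k−1)ρ) = 3·0.48 / (1 + 2·0.48) = 1.440 / 1.960 = 0.735.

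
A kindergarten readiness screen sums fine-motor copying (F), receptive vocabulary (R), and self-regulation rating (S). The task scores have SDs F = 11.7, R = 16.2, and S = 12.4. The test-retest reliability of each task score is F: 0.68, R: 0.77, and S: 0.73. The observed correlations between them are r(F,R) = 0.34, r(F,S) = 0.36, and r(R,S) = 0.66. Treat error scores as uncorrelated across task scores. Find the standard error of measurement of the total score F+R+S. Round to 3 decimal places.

12.070

Var(total) = 553.09 + 498.506 = 1051.6.
True-score variance = 407.409 + 498.506 = 905.915, so reliability = 0.8615.
Error variance = 1051.6 − 905.915 = 145.681; SEM = √145.681 = 12.070.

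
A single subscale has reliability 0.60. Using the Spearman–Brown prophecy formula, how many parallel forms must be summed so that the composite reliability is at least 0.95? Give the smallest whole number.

k ≥ ρ*(1−ρ₁)/(ρ₁(1−ρ*)) = 0.95·0.40 / (0.60·0.05) = 12.667.
Smallest integer k = 13.

13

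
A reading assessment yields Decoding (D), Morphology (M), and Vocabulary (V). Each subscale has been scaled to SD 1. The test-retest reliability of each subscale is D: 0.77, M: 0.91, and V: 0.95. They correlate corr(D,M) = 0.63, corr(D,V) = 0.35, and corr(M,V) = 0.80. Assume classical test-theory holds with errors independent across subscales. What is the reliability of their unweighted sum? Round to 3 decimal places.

Var(D+M+V) = 3 + 2·[0.63 + 0.35 + 0.80] = 3 + 3.56 = 6.56.
With uncorrelated errors the cross-covariances are all true-score covariance, so they carry over unchanged; only the diagonal terms shrink to ρᵢσᵢ².
True-score variance = [0.77 + 0.91 + 0.95] + 3.56 = 2.63 + 3.56 = 6.19.
Reliability = 6.19 / 6.56 = 0.944.

0.944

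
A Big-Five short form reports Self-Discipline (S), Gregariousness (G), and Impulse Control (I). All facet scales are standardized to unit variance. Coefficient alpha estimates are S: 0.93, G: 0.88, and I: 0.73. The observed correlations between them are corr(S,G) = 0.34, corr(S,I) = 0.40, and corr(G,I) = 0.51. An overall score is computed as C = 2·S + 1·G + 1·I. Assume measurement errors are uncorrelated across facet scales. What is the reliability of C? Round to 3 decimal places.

0.933

Var(C) = 2² + 1 + 1 + 2·[2·0.34 + 2·0.40 + 0.51] = 6 + 3.98 = 9.98.
Because errors are independent across components, Cov(Tᵢ,Tⱼ) = Cov(Xᵢ,Xⱼ); the off-diagonal part of the true-score variance is the same as above.
True-score variance = [2²·0.93 + 0.88 + 0.73] + 3.98 = 5.33 + 3.98 = 9.31.
Reliability = 9.31 / 9.98 = 0.933.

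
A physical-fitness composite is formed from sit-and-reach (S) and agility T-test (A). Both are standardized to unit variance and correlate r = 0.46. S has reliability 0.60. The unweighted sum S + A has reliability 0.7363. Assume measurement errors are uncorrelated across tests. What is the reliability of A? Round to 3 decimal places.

0.630

Var(S+A) = 2 + 2·0.46 = 2.920.
True-score variance = ρ_S + ρ_A + 2·0.46, so 0.7363 = (0.60 + ρ_A + 0.92) / 2.920.
ρ_A = 0.7363·2.920 − 0.60 − 0.92 = 0.630.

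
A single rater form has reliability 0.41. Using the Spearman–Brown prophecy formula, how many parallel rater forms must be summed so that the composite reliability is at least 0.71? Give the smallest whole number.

4

k ≥ ρ*(1−ρ₁)/(ρ₁(1−ρ*)) = 0.71·0.59 / (0.41·0.29) = 3.523.
Smallest integer k = 4.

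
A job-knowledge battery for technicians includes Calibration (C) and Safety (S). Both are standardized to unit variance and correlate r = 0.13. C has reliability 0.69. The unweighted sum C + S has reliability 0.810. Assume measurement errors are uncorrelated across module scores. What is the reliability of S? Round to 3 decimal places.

Var(C+S) = 2 + 2·0.13 = 2.260.
True-score variance = ρ_C + ρ_S + 2·0.13, so 0.810 = (0.69 + ρ_S + 0.26) / 2.260.
ρ_S = 0.810·2.260 − 0.69 − 0.26 = 0.881.

0.881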